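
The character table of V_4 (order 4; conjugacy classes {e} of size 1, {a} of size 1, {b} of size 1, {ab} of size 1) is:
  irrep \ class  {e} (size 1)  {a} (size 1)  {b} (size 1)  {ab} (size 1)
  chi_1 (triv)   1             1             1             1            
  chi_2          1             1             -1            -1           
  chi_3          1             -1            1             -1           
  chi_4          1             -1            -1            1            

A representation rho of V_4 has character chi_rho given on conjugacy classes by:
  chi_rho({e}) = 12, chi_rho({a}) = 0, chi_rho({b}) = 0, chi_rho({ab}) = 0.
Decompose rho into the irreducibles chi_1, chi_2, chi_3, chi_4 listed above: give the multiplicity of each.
Multiplicities: chi_1: 3, chi_2: 3, chi_3: 3, chi_4: 3.

Justification: Use <chi_rho, chi> = (1/|G|) sum_C |C| * chi_rho(C) * conj(chi(C)) with |G| = 4 for each irreducible chi in the table:
  <chi_rho, chi_1> = (1/4)[1*(12)*conj(1) + 1*(0)*conj(1) + 1*(0)*conj(1) + 1*(0)*conj(1)]
      = (1/4)[(12) + (0) + (0) + (0)] = 12/4 = 3
  <chi_rho, chi_2> = (1/4)[1*(12)*conj(1) + 1*(0)*conj(1) + 1*(0)*conj(-1) + 1*(0)*conj(-1)]
      = (1/4)[(12) + (0) + (0) + (0)] = 12/4 = 3
  <chi_rho, chi_3> = (1/4)[1*(12)*conj(1) + 1*(0)*conj(-1) + 1*(0)*conj(1) + 1*(0)*conj(-1)]
      = (1/4)[(12) + (0) + (0) + (0)] = 12/4 = 3
  <chi_rho, chi_4> = (1/4)[1*(12)*conj(1) + 1*(0)*conj(-1) + 1*(0)*conj(-1) + 1*(0)*conj(1)]
      = (1/4)[(12) + (0) + (0) + (0)] = 12/4 = 3
Dimension check: dim(rho) = sum (mult * dim) = 3*1 + 3*1 + 3*1 + 3*1 = 12 = chi_rho(e) = 12.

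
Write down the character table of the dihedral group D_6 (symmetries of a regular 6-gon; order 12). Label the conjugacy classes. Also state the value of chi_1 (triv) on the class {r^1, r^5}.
Conjugacy classes: {e} of size 1, {r^3} of size 1, {r^1, r^5} of size 2, {r^2, r^4} of size 2, {s, sr^2, ...} of size 3, {sr, sr^3, ...} of size 3.
Character table:
  irrep \ class              {e} (size 1)  {r^3} (size 1)  {r^1, r^5} (size 2)  {r^2, r^4} (size 2)  {s, sr^2, ...} (size 3)  {sr, sr^3, ...} (size 3)
  chi_1 (triv)               1             1               1                    1                    1                        1                       
  chi_2 (sign: r->1, s->-1)  1             1               1                    1                    -1                       -1                      
  chi_3 (r->-1, s->1)        1             -1              -1                   1                    1                        -1                      
  chi_4 (r->-1, s->-1)       1             -1              -1                   1                    -1                       1                       
  chi_5 (2d, j=1)            2             -2              1                    -1                   0                        0                       
  chi_6 (2d, j=2)            2             2               -1                   -1                   0                        0                       

Spot check: chi_1 (triv) on {r^1, r^5} = 1.

Working: D_6 has order 2*6 = 12 with 6 conjugacy classes, hence 6 irreducibles. Sum of squared dims 1 + 1 + 1 + 1 + 4 + 4 = 12 = |G|. Linear characters come from the abelianisation; the 2-dimensional irreps have character r^k -> 2*cos(2*pi*j*k/6), reflections -> 0.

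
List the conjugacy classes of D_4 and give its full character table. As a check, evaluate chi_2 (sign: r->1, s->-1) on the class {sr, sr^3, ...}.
Conjugacy classes: {e} of size 1, {r^2} of size 1, {r^1, r^3} of size 2, {s, sr^2, ...} of size 2, {sr, sr^3, ...} of size 2.
Character table:
  irrep \ class              {e} (size 1)  {r^2} (size 1)  {r^1, r^3} (size 2)  {s, sr^2, ...} (size 2)  {sr, sr^3, ...} (size 2)
  chi_1 (triv)               1             1               1                    1                        1                       
  chi_2 (sign: r->1, s->-1)  1             1               1                    -1                       -1                      
  chi_3 (r->-1, s->1)        1             1               -1                   1                        -1                      
  chi_4 (r->-1, s->-1)       1             1               -1                   -1                       1                       
  chi_5 (2d, j=1)            2             -2              0                    0                        0                       

Spot check: chi_2 (sign: r->1, s->-1) on {sr, sr^3, ...} = -1.

Reasoning: D_4 has order 2*4 = 8 with 5 conjugacy classes, hence 5 irreducibles. Sum of squared dims 1 + 1 + 1 + 1 + 4 = 8 = |G|. Linear characters come from the abelianisation; the 2-dimensional irreps have character r^k -> 2*cos(2*pi*j*k/4), reflections -> 0.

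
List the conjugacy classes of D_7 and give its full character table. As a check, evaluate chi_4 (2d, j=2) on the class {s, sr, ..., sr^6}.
Conjugacy classes: {e} of size 1, {r^1, r^6} of size 2, {r^2, r^5} of size 2, {r^3, r^4} of size 2, {s, sr, ..., sr^6} of size 7.
Character table:
  irrep \ class              {e} (size 1)  {r^1, r^6} (size 2)  {r^2, r^5} (size 2)  {r^3, r^4} (size 2)  {s, sr, ..., sr^6} (size 7)
  chi_1 (triv)               1             1                    1                    1                    1                          
  chi_2 (sign: r->1, s->-1)  1             1                    1                    1                    -1                         
  chi_3 (2d, j=1)            2             2*cos(2*pi/7)        -2*cos(3*pi/7)       -2*cos(pi/7)         0                          
  chi_4 (2d, j=2)            2             -2*cos(3*pi/7)       -2*cos(pi/7)         2*cos(2*pi/7)        0                          
  chi_5 (2d, j=3)            2             -2*cos(pi/7)         2*cos(2*pi/7)        -2*cos(3*pi/7)       0                          

Spot check: chi_4 (2d, j=2) on {s, sr, ..., sr^6} = 0.

Justification: D_7 has order 2*7 = 14 with 5 conjugacy classes, hence 5 irreducibles. Sum of squared dims 1 + 1 + 4 + 4 + 4 = 14 = |G|. Linear characters come from the abelianisation; the 2-dimensional irreps have character r^k -> 2*cos(2*pi*j*k/7), reflections -> 0.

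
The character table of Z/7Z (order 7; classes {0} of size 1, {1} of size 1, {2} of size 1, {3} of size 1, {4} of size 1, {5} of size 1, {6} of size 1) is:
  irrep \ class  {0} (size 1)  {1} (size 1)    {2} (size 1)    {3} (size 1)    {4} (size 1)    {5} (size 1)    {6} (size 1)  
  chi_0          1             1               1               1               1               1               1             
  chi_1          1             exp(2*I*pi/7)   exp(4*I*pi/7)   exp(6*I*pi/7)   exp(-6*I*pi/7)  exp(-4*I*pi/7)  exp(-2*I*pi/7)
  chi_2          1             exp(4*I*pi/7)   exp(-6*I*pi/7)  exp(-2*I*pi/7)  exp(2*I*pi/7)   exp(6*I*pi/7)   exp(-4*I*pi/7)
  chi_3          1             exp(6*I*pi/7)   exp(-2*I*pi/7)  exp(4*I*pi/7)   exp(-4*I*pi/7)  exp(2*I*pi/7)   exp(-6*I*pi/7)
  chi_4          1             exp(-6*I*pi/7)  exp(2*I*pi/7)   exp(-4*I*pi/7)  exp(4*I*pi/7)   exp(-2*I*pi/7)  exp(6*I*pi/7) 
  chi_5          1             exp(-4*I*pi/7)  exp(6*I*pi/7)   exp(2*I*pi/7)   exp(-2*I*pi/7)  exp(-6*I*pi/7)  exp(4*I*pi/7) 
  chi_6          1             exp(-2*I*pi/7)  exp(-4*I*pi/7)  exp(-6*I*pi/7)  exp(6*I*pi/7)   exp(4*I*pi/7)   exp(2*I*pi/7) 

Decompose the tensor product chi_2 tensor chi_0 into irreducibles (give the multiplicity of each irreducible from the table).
chi_2 tensor chi_0 = chi_2 (all other irreducibles have multiplicity 0).

Justification: The character of a tensor product is the pointwise product (chi_2 * chi_0)(C) = chi_2(C) * chi_0(C):
  {0}: (1)*(1), {1}: (exp(4*I*pi/7))*(1), {2}: (exp(-6*I*pi/7))*(1), {3}: (exp(-2*I*pi/7))*(1), {4}: (exp(2*I*pi/7))*(1), {5}: (exp(6*I*pi/7))*(1), {6}: (exp(-4*I*pi/7))*(1)
so (chi_2 * chi_0) takes values
  {0} -> 1, {1} -> exp(4*I*pi/7), {2} -> exp(-6*I*pi/7), {3} -> exp(-2*I*pi/7), {4} -> exp(2*I*pi/7), {5} -> exp(6*I*pi/7), {6} -> exp(-4*I*pi/7).
Now take the inner product of this character with each irreducible chi from the table, <chi_2*chi_0, chi> = (1/7) sum_C |C| (chi_2*chi_0)(C) conj(chi(C)):
  <chi_2*chi_0, chi_0> = (1/7)[1*(1)*conj(1) + 1*(exp(4*I*pi/7))*conj(1) + 1*(exp(-6*I*pi/7))*conj(1) + 1*(exp(-2*I*pi/7))*conj(1) + 1*(exp(2*I*pi/7))*conj(1) + 1*(exp(6*I*pi/7))*conj(1) + 1*(exp(-4*I*pi/7))*conj(1)]
      = (1/7)[(1) + (exp(4*I*pi/7)) + (exp(-6*I*pi/7)) + (exp(-2*I*pi/7)) + (exp(2*I*pi/7)) + (exp(6*I*pi/7)) + (exp(-4*I*pi/7))] = 0/7 = 0
  <chi_2*chi_0, chi_1> = (1/7)[1*(1)*conj(1) + 1*(exp(4*I*pi/7))*conj(exp(2*I*pi/7)) + 1*(exp(-6*I*pi/7))*conj(exp(4*I*pi/7)) + 1*(exp(-2*I*pi/7))*conj(exp(6*I*pi/7)) + 1*(exp(2*I*pi/7))*conj(exp(-6*I*pi/7)) + 1*(exp(6*I*pi/7))*conj(exp(-4*I*pi/7)) + 1*(exp(-4*I*pi/7))*conj(exp(-2*I*pi/7))]
      = (1/7)[(1) + (exp(2*I*pi/7)) + (exp(4*I*pi/7)) + (exp(6*I*pi/7)) + (exp(-6*I*pi/7)) + (exp(-4*I*pi/7)) + (exp(-2*I*pi/7))] = 0/7 = 0
  <chi_2*chi_0, chi_2> = (1/7)[1*(1)*conj(1) + 1*(exp(4*I*pi/7))*conj(exp(4*I*pi/7)) + 1*(exp(-6*I*pi/7))*conj(exp(-6*I*pi/7)) + 1*(exp(-2*I*pi/7))*conj(exp(-2*I*pi/7)) + 1*(exp(2*I*pi/7))*conj(exp(2*I*pi/7)) + 1*(exp(6*I*pi/7))*conj(exp(6*I*pi/7)) + 1*(exp(-4*I*pi/7))*conj(exp(-4*I*pi/7))]
      = (1/7)[(1) + (1) + (1) + (1) + (1) + (1) + (1)] = 7/7 = 1
  <chi_2*chi_0, chi_3> = (1/7)[1*(1)*conj(1) + 1*(exp(4*I*pi/7))*conj(exp(6*I*pi/7)) + 1*(exp(-6*I*pi/7))*conj(exp(-2*I*pi/7)) + 1*(exp(-2*I*pi/7))*conj(exp(4*I*pi/7)) + 1*(exp(2*I*pi/7))*conj(exp(-4*I*pi/7)) + 1*(exp(6*I*pi/7))*conj(exp(2*I*pi/7)) + 1*(exp(-4*I*pi/7))*conj(exp(-6*I*pi/7))]
      = (1/7)[(1) + (exp(-2*I*pi/7)) + (exp(-4*I*pi/7)) + (exp(-6*I*pi/7)) + (exp(6*I*pi/7)) + (exp(4*I*pi/7)) + (exp(2*I*pi/7))] = 0/7 = 0
  <chi_2*chi_0, chi_4> = (1/7)[1*(1)*conj(1) + 1*(exp(4*I*pi/7))*conj(exp(-6*I*pi/7)) + 1*(exp(-6*I*pi/7))*conj(exp(2*I*pi/7)) + 1*(exp(-2*I*pi/7))*conj(exp(-4*I*pi/7)) + 1*(exp(2*I*pi/7))*conj(exp(4*I*pi/7)) + 1*(exp(6*I*pi/7))*conj(exp(-2*I*pi/7)) + 1*(exp(-4*I*pi/7))*conj(exp(6*I*pi/7))]
      = (1/7)[(1) + (exp(-4*I*pi/7)) + (exp(6*I*pi/7)) + (exp(2*I*pi/7)) + (exp(-2*I*pi/7)) + (exp(-6*I*pi/7)) + (exp(4*I*pi/7))] = 0/7 = 0
  <chi_2*chi_0, chi_5> = (1/7)[1*(1)*conj(1) + 1*(exp(4*I*pi/7))*conj(exp(-4*I*pi/7)) + 1*(exp(-6*I*pi/7))*conj(exp(6*I*pi/7)) + 1*(exp(-2*I*pi/7))*conj(exp(2*I*pi/7)) + 1*(exp(2*I*pi/7))*conj(exp(-2*I*pi/7)) + 1*(exp(6*I*pi/7))*conj(exp(-6*I*pi/7)) + 1*(exp(-4*I*pi/7))*conj(exp(4*I*pi/7))]
      = (1/7)[(1) + (exp(-6*I*pi/7)) + (exp(2*I*pi/7)) + (exp(-4*I*pi/7)) + (exp(4*I*pi/7)) + (exp(-2*I*pi/7)) + (exp(6*I*pi/7))] = 0/7 = 0
  <chi_2*chi_0, chi_6> = (1/7)[1*(1)*conj(1) + 1*(exp(4*I*pi/7))*conj(exp(-2*I*pi/7)) + 1*(exp(-6*I*pi/7))*conj(exp(-4*I*pi/7)) + 1*(exp(-2*I*pi/7))*conj(exp(-6*I*pi/7)) + 1*(exp(2*I*pi/7))*conj(exp(6*I*pi/7)) + 1*(exp(6*I*pi/7))*conj(exp(4*I*pi/7)) + 1*(exp(-4*I*pi/7))*conj(exp(2*I*pi/7))]
      = (1/7)[(1) + (exp(6*I*pi/7)) + (exp(-2*I*pi/7)) + (exp(4*I*pi/7)) + (exp(-4*I*pi/7)) + (exp(2*I*pi/7)) + (exp(-6*I*pi/7))] = 0/7 = 0
(Exp terms are combined using exp(i*s)*conj(exp(i*t)) = exp(i*(s-t)), and sums of them are collapsed using the identity that for every m > 1 the m distinct m-th roots of unity sum to 0, e.g. 1 + exp(2*I*pi/3) + exp(-2*I*pi/3) = 0.)
Hence the multiplicities are chi_2: 1. Dimension check: dim(chi_2)*dim(chi_0) = 1*1 = 1 and sum (mult * dim) = 1*1 = 1.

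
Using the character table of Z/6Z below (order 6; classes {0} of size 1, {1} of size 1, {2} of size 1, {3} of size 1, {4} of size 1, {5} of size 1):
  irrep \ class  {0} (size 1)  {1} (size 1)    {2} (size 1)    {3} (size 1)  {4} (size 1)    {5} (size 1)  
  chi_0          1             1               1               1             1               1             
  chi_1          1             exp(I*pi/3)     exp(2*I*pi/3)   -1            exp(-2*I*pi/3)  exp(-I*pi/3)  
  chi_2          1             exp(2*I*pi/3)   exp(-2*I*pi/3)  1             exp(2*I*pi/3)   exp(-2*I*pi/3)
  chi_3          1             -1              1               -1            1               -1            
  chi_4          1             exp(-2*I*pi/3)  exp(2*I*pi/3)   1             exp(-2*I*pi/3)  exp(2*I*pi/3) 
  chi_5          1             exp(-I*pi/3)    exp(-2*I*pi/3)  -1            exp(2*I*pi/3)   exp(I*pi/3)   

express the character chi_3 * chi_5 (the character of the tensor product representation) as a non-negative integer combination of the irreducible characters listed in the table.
chi_3 tensor chi_5 = chi_2 (all other irreducibles have multiplicity 0).

Proof sketch: The character of a tensor product is the pointwise product (chi_3 * chi_5)(C) = chi_3(C) * chi_5(C):
  {0}: (1)*(1), {1}: (-1)*(exp(-I*pi/3)), {2}: (1)*(exp(-2*I*pi/3)), {3}: (-1)*(-1), {4}: (1)*(exp(2*I*pi/3)), {5}: (-1)*(exp(I*pi/3))
so (chi_3 * chi_5) takes values
  {0} -> 1, {1} -> -exp(-I*pi/3), {2} -> exp(-2*I*pi/3), {3} -> 1, {4} -> exp(2*I*pi/3), {5} -> -exp(I*pi/3).
Now take the inner product of this character with each irreducible chi from the table, <chi_3*chi_5, chi> = (1/6) sum_C |C| (chi_3*chi_5)(C) conj(chi(C)):
  <chi_3*chi_5, chi_0> = (1/6)[1*(1)*conj(1) + 1*(-exp(-I*pi/3))*conj(1) + 1*(exp(-2*I*pi/3))*conj(1) + 1*(1)*conj(1) + 1*(exp(2*I*pi/3))*conj(1) + 1*(-exp(I*pi/3))*conj(1)]
      = (1/6)[(1) + (-exp(-I*pi/3)) + (exp(-2*I*pi/3)) + (1) + (exp(2*I*pi/3)) + (-exp(I*pi/3))] = 0/6 = 0
  <chi_3*chi_5, chi_1> = (1/6)[1*(1)*conj(1) + 1*(-exp(-I*pi/3))*conj(exp(I*pi/3)) + 1*(exp(-2*I*pi/3))*conj(exp(2*I*pi/3)) + 1*(1)*conj(-1) + 1*(exp(2*I*pi/3))*conj(exp(-2*I*pi/3)) + 1*(-exp(I*pi/3))*conj(exp(-I*pi/3))]
      = (1/6)[(1) + (-exp(-2*I*pi/3)) + (exp(2*I*pi/3)) + (-1) + (exp(-2*I*pi/3)) + (-exp(2*I*pi/3))] = 0/6 = 0
  <chi_3*chi_5, chi_2> = (1/6)[1*(1)*conj(1) + 1*(-exp(-I*pi/3))*conj(exp(2*I*pi/3)) + 1*(exp(-2*I*pi/3))*conj(exp(-2*I*pi/3)) + 1*(1)*conj(1) + 1*(exp(2*I*pi/3))*conj(exp(2*I*pi/3)) + 1*(-exp(I*pi/3))*conj(exp(-2*I*pi/3))]
      = (1/6)[(1) + (1) + (1) + (1) + (1) + (1)] = 6/6 = 1
  <chi_3*chi_5, chi_3> = (1/6)[1*(1)*conj(1) + 1*(-exp(-I*pi/3))*conj(-1) + 1*(exp(-2*I*pi/3))*conj(1) + 1*(1)*conj(-1) + 1*(exp(2*I*pi/3))*conj(1) + 1*(-exp(I*pi/3))*conj(-1)]
      = (1/6)[(1) + (exp(-I*pi/3)) + (exp(-2*I*pi/3)) + (-1) + (exp(2*I*pi/3)) + (exp(I*pi/3))] = 0/6 = 0
  <chi_3*chi_5, chi_4> = (1/6)[1*(1)*conj(1) + 1*(-exp(-I*pi/3))*conj(exp(-2*I*pi/3)) + 1*(exp(-2*I*pi/3))*conj(exp(2*I*pi/3)) + 1*(1)*conj(1) + 1*(exp(2*I*pi/3))*conj(exp(-2*I*pi/3)) + 1*(-exp(I*pi/3))*conj(exp(2*I*pi/3))]
      = (1/6)[(1) + (-exp(I*pi/3)) + (exp(2*I*pi/3)) + (1) + (exp(-2*I*pi/3)) + (-exp(-I*pi/3))] = 0/6 = 0
  <chi_3*chi_5, chi_5> = (1/6)[1*(1)*conj(1) + 1*(-exp(-I*pi/3))*conj(exp(-I*pi/3)) + 1*(exp(-2*I*pi/3))*conj(exp(-2*I*pi/3)) + 1*(1)*conj(-1) + 1*(exp(2*I*pi/3))*conj(exp(2*I*pi/3)) + 1*(-exp(I*pi/3))*conj(exp(I*pi/3))]
      = (1/6)[(1) + (-1) + (1) + (-1) + (1) + (-1)] = 0/6 = 0
(Exp terms are combined using exp(i*s)*conj(exp(i*t)) = exp(i*(s-t)), and sums of them are collapsed using the identity that for every m > 1 the m distinct m-th roots of unity sum to 0, e.g. 1 + exp(2*I*pi/3) + exp(-2*I*pi/3) = 0.)
Hence the multiplicities are chi_2: 1. Dimension check: dim(chi_3)*dim(chi_5) = 1*1 = 1 and sum (mult * dim) = 1*1 = 1.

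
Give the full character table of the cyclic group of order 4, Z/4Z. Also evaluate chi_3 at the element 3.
Character table of Z/4Z (irreps indexed chi_0,...,chi_3 with chi_k(m) = zeta_4^(k*m), zeta_4 = exp(2*pi*i/4)):
  irrep \ class  {0} (size 1)  {1} (size 1)  {2} (size 1)  {3} (size 1)
  chi_0          1             1             1             1           
  chi_1          1             I             -1            -I          
  chi_2          1             -1            1             -1          
  chi_3          1             -I            -1            I           

Spot check: chi_3(3) = zeta_4^(3*3) = zeta_4^9 = I.

Derivation: Z/4Z is abelian, so all 4 irreducible complex representations are 1-dimensional. They are given by chi_k(m) = zeta_4^(k*m) for k = 0,...,3. Row orthogonality: sum_m chi_k(m) conj(chi_l(m)) = 4 * [k = l].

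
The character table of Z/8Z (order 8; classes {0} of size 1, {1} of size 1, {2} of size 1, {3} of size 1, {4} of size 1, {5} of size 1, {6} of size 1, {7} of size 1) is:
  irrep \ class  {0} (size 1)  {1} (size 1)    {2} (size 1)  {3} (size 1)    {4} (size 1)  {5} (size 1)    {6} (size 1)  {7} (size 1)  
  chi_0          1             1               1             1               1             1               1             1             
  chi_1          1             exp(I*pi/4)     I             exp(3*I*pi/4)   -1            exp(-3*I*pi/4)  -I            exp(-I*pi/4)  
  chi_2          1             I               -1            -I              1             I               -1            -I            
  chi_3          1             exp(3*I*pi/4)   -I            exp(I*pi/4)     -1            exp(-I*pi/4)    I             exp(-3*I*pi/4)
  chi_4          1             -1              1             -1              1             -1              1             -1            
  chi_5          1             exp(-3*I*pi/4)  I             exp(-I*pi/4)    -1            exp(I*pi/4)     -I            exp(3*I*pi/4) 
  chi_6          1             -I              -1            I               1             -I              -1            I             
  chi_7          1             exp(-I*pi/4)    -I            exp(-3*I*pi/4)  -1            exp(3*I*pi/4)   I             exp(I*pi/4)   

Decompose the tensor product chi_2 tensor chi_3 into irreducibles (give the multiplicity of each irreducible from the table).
chi_2 tensor chi_3 = chi_5 (all other irreducibles have multiplicity 0).

The character of a tensor product is the pointwise product (chi_2 * chi_3)(C) = chi_2(C) * chi_3(C):
  {0}: (1)*(1), {1}: (I)*(exp(3*I*pi/4)), {2}: (-1)*(-I), {3}: (-I)*(exp(I*pi/4)), {4}: (1)*(-1), {5}: (I)*(exp(-I*pi/4)), {6}: (-1)*(I), {7}: (-I)*(exp(-3*I*pi/4))
so (chi_2 * chi_3) takes values
  {0} -> 1, {1} -> exp(-3*I*pi/4), {2} -> I, {3} -> -exp(3*I*pi/4), {4} -> -1, {5} -> exp(I*pi/4), {6} -> -I, {7} -> -exp(-I*pi/4).
Now take the inner product of this character with each irreducible chi from the table, <chi_2*chi_3, chi> = (1/8) sum_C |C| (chi_2*chi_3)(C) conj(chi(C)):
  <chi_2*chi_3, chi_0> = (1/8)[1*(1)*conj(1) + 1*(exp(-3*I*pi/4))*conj(1) + 1*(I)*conj(1) + 1*(-exp(3*I*pi/4))*conj(1) + 1*(-1)*conj(1) + 1*(exp(I*pi/4))*conj(1) + 1*(-I)*conj(1) + 1*(-exp(-I*pi/4))*conj(1)]
      = (1/8)[(1) + (exp(-3*I*pi/4)) + (I) + (-exp(3*I*pi/4)) + (-1) + (exp(I*pi/4)) + (-I) + (-exp(-I*pi/4))] = 0/8 = 0
  <chi_2*chi_3, chi_1> = (1/8)[1*(1)*conj(1) + 1*(exp(-3*I*pi/4))*conj(exp(I*pi/4)) + 1*(I)*conj(I) + 1*(-exp(3*I*pi/4))*conj(exp(3*I*pi/4)) + 1*(-1)*conj(-1) + 1*(exp(I*pi/4))*conj(exp(-3*I*pi/4)) + 1*(-I)*conj(-I) + 1*(-exp(-I*pi/4))*conj(exp(-I*pi/4))]
      = (1/8)[(1) + (-1) + (1) + (-1) + (1) + (-1) + (1) + (-1)] = 0/8 = 0
  <chi_2*chi_3, chi_2> = (1/8)[1*(1)*conj(1) + 1*(exp(-3*I*pi/4))*conj(I) + 1*(I)*conj(-1) + 1*(-exp(3*I*pi/4))*conj(-I) + 1*(-1)*conj(1) + 1*(exp(I*pi/4))*conj(I) + 1*(-I)*conj(-1) + 1*(-exp(-I*pi/4))*conj(-I)]
      = (1/8)[(1) + (-exp(-I*pi/4)) + (-I) + (-exp(-3*I*pi/4)) + (-1) + (-exp(3*I*pi/4)) + (I) + (-exp(I*pi/4))] = 0/8 = 0
  <chi_2*chi_3, chi_3> = (1/8)[1*(1)*conj(1) + 1*(exp(-3*I*pi/4))*conj(exp(3*I*pi/4)) + 1*(I)*conj(-I) + 1*(-exp(3*I*pi/4))*conj(exp(I*pi/4)) + 1*(-1)*conj(-1) + 1*(exp(I*pi/4))*conj(exp(-I*pi/4)) + 1*(-I)*conj(I) + 1*(-exp(-I*pi/4))*conj(exp(-3*I*pi/4))]
      = (1/8)[(1) + (I) + (-1) + (-I) + (1) + (I) + (-1) + (-I)] = 0/8 = 0
  <chi_2*chi_3, chi_4> = (1/8)[1*(1)*conj(1) + 1*(exp(-3*I*pi/4))*conj(-1) + 1*(I)*conj(1) + 1*(-exp(3*I*pi/4))*conj(-1) + 1*(-1)*conj(1) + 1*(exp(I*pi/4))*conj(-1) + 1*(-I)*conj(1) + 1*(-exp(-I*pi/4))*conj(-1)]
      = (1/8)[(1) + (-exp(-3*I*pi/4)) + (I) + (exp(3*I*pi/4)) + (-1) + (-exp(I*pi/4)) + (-I) + (exp(-I*pi/4))] = 0/8 = 0
  <chi_2*chi_3, chi_5> = (1/8)[1*(1)*conj(1) + 1*(exp(-3*I*pi/4))*conj(exp(-3*I*pi/4)) + 1*(I)*conj(I) + 1*(-exp(3*I*pi/4))*conj(exp(-I*pi/4)) + 1*(-1)*conj(-1) + 1*(exp(I*pi/4))*conj(exp(I*pi/4)) + 1*(-I)*conj(-I) + 1*(-exp(-I*pi/4))*conj(exp(3*I*pi/4))]
      = (1/8)[(1) + (1) + (1) + (1) + (1) + (1) + (1) + (1)] = 8/8 = 1
  <chi_2*chi_3, chi_6> = (1/8)[1*(1)*conj(1) + 1*(exp(-3*I*pi/4))*conj(-I) + 1*(I)*conj(-1) + 1*(-exp(3*I*pi/4))*conj(I) + 1*(-1)*conj(1) + 1*(exp(I*pi/4))*conj(-I) + 1*(-I)*conj(-1) + 1*(-exp(-I*pi/4))*conj(I)]
      = (1/8)[(1) + (exp(-I*pi/4)) + (-I) + (exp(-3*I*pi/4)) + (-1) + (exp(3*I*pi/4)) + (I) + (exp(I*pi/4))] = 0/8 = 0
  <chi_2*chi_3, chi_7> = (1/8)[1*(1)*conj(1) + 1*(exp(-3*I*pi/4))*conj(exp(-I*pi/4)) + 1*(I)*conj(-I) + 1*(-exp(3*I*pi/4))*conj(exp(-3*I*pi/4)) + 1*(-1)*conj(-1) + 1*(exp(I*pi/4))*conj(exp(3*I*pi/4)) + 1*(-I)*conj(I) + 1*(-exp(-I*pi/4))*conj(exp(I*pi/4))]
      = (1/8)[(1) + (-I) + (-1) + (I) + (1) + (-I) + (-1) + (I)] = 0/8 = 0
(Exp terms are combined using exp(i*s)*conj(exp(i*t)) = exp(i*(s-t)), and sums of them are collapsed using the identity that for every m > 1 the m distinct m-th roots of unity sum to 0, e.g. 1 + exp(2*I*pi/3) + exp(-2*I*pi/3) = 0.)
Hence the multiplicities are chi_5: 1. Dimension check: dim(chi_2)*dim(chi_3) = 1*1 = 1 and sum (mult * dim) = 1*1 = 1.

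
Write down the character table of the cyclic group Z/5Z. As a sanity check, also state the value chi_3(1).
Character table of Z/5Z (irreps indexed chi_0,...,chi_4 with chi_k(m) = zeta_5^(k*m), zeta_5 = exp(2*pi*i/5)):
  irrep \ class  {0} (size 1)  {1} (size 1)    {2} (size 1)    {3} (size 1)    {4} (size 1)  
  chi_0          1             1               1               1               1             
  chi_1          1             exp(2*I*pi/5)   exp(4*I*pi/5)   exp(-4*I*pi/5)  exp(-2*I*pi/5)
  chi_2          1             exp(4*I*pi/5)   exp(-2*I*pi/5)  exp(2*I*pi/5)   exp(-4*I*pi/5)
  chi_3          1             exp(-4*I*pi/5)  exp(2*I*pi/5)   exp(-2*I*pi/5)  exp(4*I*pi/5) 
  chi_4          1             exp(-2*I*pi/5)  exp(-4*I*pi/5)  exp(4*I*pi/5)   exp(2*I*pi/5) 

Spot check: chi_3(1) = zeta_5^(3*1) = zeta_5^3 = exp(-4*I*pi/5).

Proof sketch: Z/5Z is abelian, so all 5 irreducible complex representations are 1-dimensional. They are given by chi_k(m) = zeta_5^(k*m) for k = 0,...,4. Row orthogonality: sum_m chi_k(m) conj(chi_l(m)) = 5 * [k = l].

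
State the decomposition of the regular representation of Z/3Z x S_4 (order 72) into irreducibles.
Each irreducible V_i of dimension d_i appears with multiplicity d_i, i.e. rho_reg = (direct sum over all irreducibles V_i) d_i V_i. The irreducible dimensions for Z/3Z x S_4 are 1, 1, 1, 1, 1, 1, 2, 2, 2, 3, 3, 3, 3, 3, 3: 6 irreducibles of dimension 1, each with multiplicity 1; 3 irreducibles of dimension 2, each with multiplicity 2; 6 irreducibles of dimension 3, each with multiplicity 3. Total dimension 6*1*1 + 3*2*2 + 6*3*3 = 72 = |G|.

General theorem: in the regular representation of a finite group G, each irreducible appears with multiplicity equal to its dimension. Check: dim(rho_reg) = sum d_i^2 = 1 + 1 + 1 + 1 + 1 + 1 + 4 + 4 + 4 + 9 + 9 + 9 + 9 + 9 + 9 = 72 = |G|.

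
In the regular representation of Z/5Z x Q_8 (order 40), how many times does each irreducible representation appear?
Each irreducible V_i of dimension d_i appears with multiplicity d_i, i.e. rho_reg = (direct sum over all irreducibles V_i) d_i V_i. The irreducible dimensions for Z/5Z x Q_8 are 1, 1, 1, 1, 1, 1, 1, 1, 1, 1, 1, 1, 1, 1, 1, 1, 1, 1, 1, 1, 2, 2, 2, 2, 2: 20 irreducibles of dimension 1, each with multiplicity 1; 5 irreducibles of dimension 2, each with multiplicity 2. Total dimension 20*1*1 + 5*2*2 = 40 = |G|.

Working: General theorem: in the regular representation of a finite group G, each irreducible appears with multiplicity equal to its dimension. Check: dim(rho_reg) = sum d_i^2 = 1 + 1 + 1 + 1 + 1 + 1 + 1 + 1 + 1 + 1 + 1 + 1 + 1 + 1 + 1 + 1 + 1 + 1 + 1 + 1 + 4 + 4 + 4 + 4 + 4 = 40 = |G|.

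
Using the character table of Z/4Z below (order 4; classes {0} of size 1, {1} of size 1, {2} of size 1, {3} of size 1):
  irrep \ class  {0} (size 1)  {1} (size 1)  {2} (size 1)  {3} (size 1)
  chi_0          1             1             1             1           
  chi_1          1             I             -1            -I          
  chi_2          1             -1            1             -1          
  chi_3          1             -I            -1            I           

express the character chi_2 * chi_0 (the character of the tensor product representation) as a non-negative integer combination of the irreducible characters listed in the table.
chi_2 tensor chi_0 = chi_2 (all other irreducibles have multiplicity 0).

Solution. The character of a tensor product is the pointwise product (chi_2 * chi_0)(C) = chi_2(C) * chi_0(C):
  {0}: (1)*(1), {1}: (-1)*(1), {2}: (1)*(1), {3}: (-1)*(1)
so (chi_2 * chi_0) takes values
  {0} -> 1, {1} -> -1, {2} -> 1, {3} -> -1.
Now take the inner product of this character with each irreducible chi from the table, <chi_2*chi_0, chi> = (1/4) sum_C |C| (chi_2*chi_0)(C) conj(chi(C)):
  <chi_2*chi_0, chi_0> = (1/4)[1*(1)*conj(1) + 1*(-1)*conj(1) + 1*(1)*conj(1) + 1*(-1)*conj(1)]
      = (1/4)[(1) + (-1) + (1) + (-1)] = 0/4 = 0
  <chi_2*chi_0, chi_1> = (1/4)[1*(1)*conj(1) + 1*(-1)*conj(I) + 1*(1)*conj(-1) + 1*(-1)*conj(-I)]
      = (1/4)[(1) + (I) + (-1) + (-I)] = 0/4 = 0
  <chi_2*chi_0, chi_2> = (1/4)[1*(1)*conj(1) + 1*(-1)*conj(-1) + 1*(1)*conj(1) + 1*(-1)*conj(-1)]
      = (1/4)[(1) + (1) + (1) + (1)] = 4/4 = 1
  <chi_2*chi_0, chi_3> = (1/4)[1*(1)*conj(1) + 1*(-1)*conj(-I) + 1*(1)*conj(-1) + 1*(-1)*conj(I)]
      = (1/4)[(1) + (-I) + (-1) + (I)] = 0/4 = 0
(Exp terms are combined using exp(i*s)*conj(exp(i*t)) = exp(i*(s-t)), and sums of them are collapsed using the identity that for every m > 1 the m distinct m-th roots of unity sum to 0, e.g. 1 + exp(2*I*pi/3) + exp(-2*I*pi/3) = 0.)
Hence the multiplicities are chi_2: 1. Dimension check: dim(chi_2)*dim(chi_0) = 1*1 = 1 and sum (mult * dim) = 1*1 = 1.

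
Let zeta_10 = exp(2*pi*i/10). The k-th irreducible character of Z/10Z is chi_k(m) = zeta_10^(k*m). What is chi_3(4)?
chi_3(4) = zeta_10^12 = exp(2*I*pi/5)

Derivation: chi_3(4) = zeta_10^(3*4) = zeta_10^12. Since zeta_10^10 = 1, this equals zeta_10^2 = exp(2*pi*i*2/10) = exp(2*I*pi/5).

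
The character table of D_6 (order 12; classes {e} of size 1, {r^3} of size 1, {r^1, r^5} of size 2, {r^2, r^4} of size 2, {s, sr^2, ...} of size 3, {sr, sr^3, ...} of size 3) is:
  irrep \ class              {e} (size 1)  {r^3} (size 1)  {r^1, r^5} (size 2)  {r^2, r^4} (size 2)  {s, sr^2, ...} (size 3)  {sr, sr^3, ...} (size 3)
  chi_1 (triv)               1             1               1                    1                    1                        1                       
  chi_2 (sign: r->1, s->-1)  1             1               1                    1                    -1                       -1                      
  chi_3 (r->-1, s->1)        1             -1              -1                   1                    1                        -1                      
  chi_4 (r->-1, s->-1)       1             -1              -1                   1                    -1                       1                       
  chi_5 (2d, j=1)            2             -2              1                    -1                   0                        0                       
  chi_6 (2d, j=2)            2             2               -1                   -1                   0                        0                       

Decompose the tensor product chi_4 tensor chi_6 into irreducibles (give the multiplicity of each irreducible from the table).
chi_4 tensor chi_6 = chi_5 (all other irreducibles have multiplicity 0).

Derivation: The character of a tensor product is the pointwise product (chi_4 * chi_6)(C) = chi_4(C) * chi_6(C):
  {e}: (1)*(2), {r^3}: (-1)*(2), {r^1, r^5}: (-1)*(-1), {r^2, r^4}: (1)*(-1), {s, sr^2, ...}: (-1)*(0), {sr, sr^3, ...}: (1)*(0)
so (chi_4 * chi_6) takes values
  {e} -> 2, {r^3} -> -2, {r^1, r^5} -> 1, {r^2, r^4} -> -1, {s, sr^2, ...} -> 0, {sr, sr^3, ...} -> 0.
Now take the inner product of this character with each irreducible chi from the table, <chi_4*chi_6, chi> = (1/12) sum_C |C| (chi_4*chi_6)(C) conj(chi(C)):
  <chi_4*chi_6, chi_1> = (1/12)[1*(2)*conj(1) + 1*(-2)*conj(1) + 2*(1)*conj(1) + 2*(-1)*conj(1) + 3*(0)*conj(1) + 3*(0)*conj(1)]
      = (1/12)[(2) + (-2) + (2) + (-2) + (0) + (0)] = 0/12 = 0
  <chi_4*chi_6, chi_2> = (1/12)[1*(2)*conj(1) + 1*(-2)*conj(1) + 2*(1)*conj(1) + 2*(-1)*conj(1) + 3*(0)*conj(-1) + 3*(0)*conj(-1)]
      = (1/12)[(2) + (-2) + (2) + (-2) + (0) + (0)] = 0/12 = 0
  <chi_4*chi_6, chi_3> = (1/12)[1*(2)*conj(1) + 1*(-2)*conj(-1) + 2*(1)*conj(-1) + 2*(-1)*conj(1) + 3*(0)*conj(1) + 3*(0)*conj(-1)]
      = (1/12)[(2) + (2) + (-2) + (-2) + (0) + (0)] = 0/12 = 0
  <chi_4*chi_6, chi_4> = (1/12)[1*(2)*conj(1) + 1*(-2)*conj(-1) + 2*(1)*conj(-1) + 2*(-1)*conj(1) + 3*(0)*conj(-1) + 3*(0)*conj(1)]
      = (1/12)[(2) + (2) + (-2) + (-2) + (0) + (0)] = 0/12 = 0
  <chi_4*chi_6, chi_5> = (1/12)[1*(2)*conj(2) + 1*(-2)*conj(-2) + 2*(1)*conj(1) + 2*(-1)*conj(-1) + 3*(0)*conj(0) + 3*(0)*conj(0)]
      = (1/12)[(4) + (4) + (2) + (2) + (0) + (0)] = 12/12 = 1
  <chi_4*chi_6, chi_6> = (1/12)[1*(2)*conj(2) + 1*(-2)*conj(2) + 2*(1)*conj(-1) + 2*(-1)*conj(-1) + 3*(0)*conj(0) + 3*(0)*conj(0)]
      = (1/12)[(4) + (-4) + (-2) + (2) + (0) + (0)] = 0/12 = 0
Hence the multiplicities are chi_5: 1. Dimension check: dim(chi_4)*dim(chi_6) = 1*2 = 2 and sum (mult * dim) = 1*2 = 2.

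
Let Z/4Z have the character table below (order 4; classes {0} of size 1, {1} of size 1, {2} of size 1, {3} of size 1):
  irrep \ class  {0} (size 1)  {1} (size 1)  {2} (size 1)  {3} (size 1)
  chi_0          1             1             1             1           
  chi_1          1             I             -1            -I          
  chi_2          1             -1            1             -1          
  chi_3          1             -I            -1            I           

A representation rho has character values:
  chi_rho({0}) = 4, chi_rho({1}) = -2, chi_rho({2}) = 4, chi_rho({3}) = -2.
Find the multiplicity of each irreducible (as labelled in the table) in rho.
Multiplicities: chi_0: 1, chi_1: 0, chi_2: 3, chi_3: 0.

Why: Use <chi_rho, chi> = (1/|G|) sum_C |C| * chi_rho(C) * conj(chi(C)) with |G| = 4 for each irreducible chi in the table:
  <chi_rho, chi_0> = (1/4)[1*(4)*conj(1) + 1*(-2)*conj(1) + 1*(4)*conj(1) + 1*(-2)*conj(1)]
      = (1/4)[(4) + (-2) + (4) + (-2)] = 4/4 = 1
  <chi_rho, chi_1> = (1/4)[1*(4)*conj(1) + 1*(-2)*conj(I) + 1*(4)*conj(-1) + 1*(-2)*conj(-I)]
      = (1/4)[(4) + (2*I) + (-4) + (-2*I)] = 0/4 = 0
  <chi_rho, chi_2> = (1/4)[1*(4)*conj(1) + 1*(-2)*conj(-1) + 1*(4)*conj(1) + 1*(-2)*conj(-1)]
      = (1/4)[(4) + (2) + (4) + (2)] = 12/4 = 3
  <chi_rho, chi_3> = (1/4)[1*(4)*conj(1) + 1*(-2)*conj(-I) + 1*(4)*conj(-1) + 1*(-2)*conj(I)]
      = (1/4)[(4) + (-2*I) + (-4) + (2*I)] = 0/4 = 0
(Exp terms are combined using exp(i*s)*conj(exp(i*t)) = exp(i*(s-t)), and sums of them are collapsed using the identity that for every m > 1 the m distinct m-th roots of unity sum to 0, e.g. 1 + exp(2*I*pi/3) + exp(-2*I*pi/3) = 0.)
Dimension check: dim(rho) = sum (mult * dim) = 1*1 + 0*1 + 3*1 + 0*1 = 4 = chi_rho(e) = 4.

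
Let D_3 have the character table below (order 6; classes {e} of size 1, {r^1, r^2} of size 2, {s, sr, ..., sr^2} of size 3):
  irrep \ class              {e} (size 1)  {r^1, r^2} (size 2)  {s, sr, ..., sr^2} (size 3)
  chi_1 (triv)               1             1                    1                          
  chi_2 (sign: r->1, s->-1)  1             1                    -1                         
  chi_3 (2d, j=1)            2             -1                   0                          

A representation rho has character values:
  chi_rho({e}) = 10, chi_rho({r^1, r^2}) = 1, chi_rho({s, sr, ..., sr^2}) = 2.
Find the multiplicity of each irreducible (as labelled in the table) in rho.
Multiplicities: chi_1: 3, chi_2: 1, chi_3: 3.

Argument: Use <chi_rho, chi> = (1/|G|) sum_C |C| * chi_rho(C) * conj(chi(C)) with |G| = 6 for each irreducible chi in the table:
  <chi_rho, chi_1> = (1/6)[1*(10)*conj(1) + 2*(1)*conj(1) + 3*(2)*conj(1)]
      = (1/6)[(10) + (2) + (6)] = 18/6 = 3
  <chi_rho, chi_2> = (1/6)[1*(10)*conj(1) + 2*(1)*conj(1) + 3*(2)*conj(-1)]
      = (1/6)[(10) + (2) + (-6)] = 6/6 = 1
  <chi_rho, chi_3> = (1/6)[1*(10)*conj(2) + 2*(1)*conj(-1) + 3*(2)*conj(0)]
      = (1/6)[(20) + (-2) + (0)] = 18/6 = 3
Dimension check: dim(rho) = sum (mult * dim) = 3*1 + 1*1 + 3*2 = 10 = chi_rho(e) = 10.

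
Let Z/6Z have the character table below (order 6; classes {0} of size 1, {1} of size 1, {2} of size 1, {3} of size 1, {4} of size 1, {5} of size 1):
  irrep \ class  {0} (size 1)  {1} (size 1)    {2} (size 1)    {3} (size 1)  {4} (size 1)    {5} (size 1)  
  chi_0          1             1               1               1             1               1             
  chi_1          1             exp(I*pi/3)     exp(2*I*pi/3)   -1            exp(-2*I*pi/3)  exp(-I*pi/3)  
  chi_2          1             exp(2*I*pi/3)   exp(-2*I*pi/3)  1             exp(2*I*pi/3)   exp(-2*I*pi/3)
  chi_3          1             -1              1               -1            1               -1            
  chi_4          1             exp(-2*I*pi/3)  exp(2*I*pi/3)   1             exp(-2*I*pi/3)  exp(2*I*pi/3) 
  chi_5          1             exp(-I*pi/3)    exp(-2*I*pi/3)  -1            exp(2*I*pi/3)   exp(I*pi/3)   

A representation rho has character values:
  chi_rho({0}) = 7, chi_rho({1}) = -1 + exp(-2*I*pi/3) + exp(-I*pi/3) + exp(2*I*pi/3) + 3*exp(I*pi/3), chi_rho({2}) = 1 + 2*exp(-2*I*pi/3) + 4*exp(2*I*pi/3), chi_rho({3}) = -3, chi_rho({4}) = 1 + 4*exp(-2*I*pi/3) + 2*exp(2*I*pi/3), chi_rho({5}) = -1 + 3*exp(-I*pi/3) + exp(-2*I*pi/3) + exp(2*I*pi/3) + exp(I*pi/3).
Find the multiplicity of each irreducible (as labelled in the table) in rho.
Multiplicities: chi_0: 0, chi_1: 3, chi_2: 1, chi_3: 1, chi_4: 1, chi_5: 1.

Working: Use <chi_rho, chi> = (1/|G|) sum_C |C| * chi_rho(C) * conj(chi(C)) with |G| = 6 for each irreducible chi in the table:
  <chi_rho, chi_0> = (1/6)[1*(7)*conj(1) + 1*(-1 + exp(-2*I*pi/3) + exp(-I*pi/3) + exp(2*I*pi/3) + 3*exp(I*pi/3))*conj(1) + 1*(1 + 2*exp(-2*I*pi/3) + 4*exp(2*I*pi/3))*conj(1) + 1*(-3)*conj(1) + 1*(1 + 4*exp(-2*I*pi/3) + 2*exp(2*I*pi/3))*conj(1) + 1*(-1 + 3*exp(-I*pi/3) + exp(-2*I*pi/3) + exp(2*I*pi/3) + exp(I*pi/3))*conj(1)]
      = (1/6)[(7) + (-1 + exp(-2*I*pi/3) + exp(-I*pi/3) + exp(2*I*pi/3) + 3*exp(I*pi/3)) + (1 + 2*exp(-2*I*pi/3) + 4*exp(2*I*pi/3)) + (-3) + (1 + 4*exp(-2*I*pi/3) + 2*exp(2*I*pi/3)) + (-1 + 3*exp(-I*pi/3) + exp(-2*I*pi/3) + exp(2*I*pi/3) + exp(I*pi/3))] = 0/6 = 0
  <chi_rho, chi_1> = (1/6)[1*(7)*conj(1) + 1*(-1 + exp(-2*I*pi/3) + exp(-I*pi/3) + exp(2*I*pi/3) + 3*exp(I*pi/3))*conj(exp(I*pi/3)) + 1*(1 + 2*exp(-2*I*pi/3) + 4*exp(2*I*pi/3))*conj(exp(2*I*pi/3)) + 1*(-3)*conj(-1) + 1*(1 + 4*exp(-2*I*pi/3) + 2*exp(2*I*pi/3))*conj(exp(-2*I*pi/3)) + 1*(-1 + 3*exp(-I*pi/3) + exp(-2*I*pi/3) + exp(2*I*pi/3) + exp(I*pi/3))*conj(exp(-I*pi/3))]
      = (1/6)[(7) + (2 + exp(-2*I*pi/3) - exp(-I*pi/3) + exp(I*pi/3)) + (4 + exp(-2*I*pi/3) + 2*exp(2*I*pi/3)) + (3) + (4 + 2*exp(-2*I*pi/3) + exp(2*I*pi/3)) + (2 - exp(I*pi/3) + exp(-I*pi/3) + exp(2*I*pi/3))] = 18/6 = 3
  <chi_rho, chi_2> = (1/6)[1*(7)*conj(1) + 1*(-1 + exp(-2*I*pi/3) + exp(-I*pi/3) + exp(2*I*pi/3) + 3*exp(I*pi/3))*conj(exp(2*I*pi/3)) + 1*(1 + 2*exp(-2*I*pi/3) + 4*exp(2*I*pi/3))*conj(exp(-2*I*pi/3)) + 1*(-3)*conj(1) + 1*(1 + 4*exp(-2*I*pi/3) + 2*exp(2*I*pi/3))*conj(exp(2*I*pi/3)) + 1*(-1 + 3*exp(-I*pi/3) + exp(-2*I*pi/3) + exp(2*I*pi/3) + exp(I*pi/3))*conj(exp(-2*I*pi/3))]
      = (1/6)[(7) + (3*exp(-I*pi/3) + exp(2*I*pi/3) - exp(-2*I*pi/3)) + (2 + 4*exp(-2*I*pi/3) + exp(2*I*pi/3)) + (-3) + (2 + exp(-2*I*pi/3) + 4*exp(2*I*pi/3)) + (exp(-2*I*pi/3) - exp(2*I*pi/3) + 3*exp(I*pi/3))] = 6/6 = 1
  <chi_rho, chi_3> = (1/6)[1*(7)*conj(1) + 1*(-1 + exp(-2*I*pi/3) + exp(-I*pi/3) + exp(2*I*pi/3) + 3*exp(I*pi/3))*conj(-1) + 1*(1 + 2*exp(-2*I*pi/3) + 4*exp(2*I*pi/3))*conj(1) + 1*(-3)*conj(-1) + 1*(1 + 4*exp(-2*I*pi/3) + 2*exp(2*I*pi/3))*conj(1) + 1*(-1 + 3*exp(-I*pi/3) + exp(-2*I*pi/3) + exp(2*I*pi/3) + exp(I*pi/3))*conj(-1)]
      = (1/6)[(7) + (1 - 3*exp(I*pi/3) - exp(2*I*pi/3) - exp(-I*pi/3) - exp(-2*I*pi/3)) + (1 + 2*exp(-2*I*pi/3) + 4*exp(2*I*pi/3)) + (3) + (1 + 4*exp(-2*I*pi/3) + 2*exp(2*I*pi/3)) + (1 - exp(I*pi/3) - exp(2*I*pi/3) - exp(-2*I*pi/3) - 3*exp(-I*pi/3))] = 6/6 = 1
  <chi_rho, chi_4> = (1/6)[1*(7)*conj(1) + 1*(-1 + exp(-2*I*pi/3) + exp(-I*pi/3) + exp(2*I*pi/3) + 3*exp(I*pi/3))*conj(exp(-2*I*pi/3)) + 1*(1 + 2*exp(-2*I*pi/3) + 4*exp(2*I*pi/3))*conj(exp(2*I*pi/3)) + 1*(-3)*conj(1) + 1*(1 + 4*exp(-2*I*pi/3) + 2*exp(2*I*pi/3))*conj(exp(-2*I*pi/3)) + 1*(-1 + 3*exp(-I*pi/3) + exp(-2*I*pi/3) + exp(2*I*pi/3) + exp(I*pi/3))*conj(exp(2*I*pi/3))]
      = (1/6)[(7) + (-2 + exp(-2*I*pi/3) - exp(2*I*pi/3) + exp(I*pi/3)) + (4 + exp(-2*I*pi/3) + 2*exp(2*I*pi/3)) + (-3) + (4 + 2*exp(-2*I*pi/3) + exp(2*I*pi/3)) + (-2 + exp(-I*pi/3) + exp(2*I*pi/3) - exp(-2*I*pi/3))] = 6/6 = 1
  <chi_rho, chi_5> = (1/6)[1*(7)*conj(1) + 1*(-1 + exp(-2*I*pi/3) + exp(-I*pi/3) + exp(2*I*pi/3) + 3*exp(I*pi/3))*conj(exp(-I*pi/3)) + 1*(1 + 2*exp(-2*I*pi/3) + 4*exp(2*I*pi/3))*conj(exp(-2*I*pi/3)) + 1*(-3)*conj(-1) + 1*(1 + 4*exp(-2*I*pi/3) + 2*exp(2*I*pi/3))*conj(exp(2*I*pi/3)) + 1*(-1 + 3*exp(-I*pi/3) + exp(-2*I*pi/3) + exp(2*I*pi/3) + exp(I*pi/3))*conj(exp(I*pi/3))]
      = (1/6)[(7) + (-exp(I*pi/3) + exp(-I*pi/3) + 3*exp(2*I*pi/3)) + (2 + 4*exp(-2*I*pi/3) + exp(2*I*pi/3)) + (3) + (2 + exp(-2*I*pi/3) + 4*exp(2*I*pi/3)) + (3*exp(-2*I*pi/3) - exp(-I*pi/3) + exp(I*pi/3))] = 6/6 = 1
(Exp terms are combined using exp(i*s)*conj(exp(i*t)) = exp(i*(s-t)), and sums of them are collapsed using the identity that for every m > 1 the m distinct m-th roots of unity sum to 0, e.g. 1 + exp(2*I*pi/3) + exp(-2*I*pi/3) = 0.)
Dimension check: dim(rho) = sum (mult * dim) = 0*1 + 3*1 + 1*1 + 1*1 + 1*1 + 1*1 = 7 = chi_rho(e) = 7.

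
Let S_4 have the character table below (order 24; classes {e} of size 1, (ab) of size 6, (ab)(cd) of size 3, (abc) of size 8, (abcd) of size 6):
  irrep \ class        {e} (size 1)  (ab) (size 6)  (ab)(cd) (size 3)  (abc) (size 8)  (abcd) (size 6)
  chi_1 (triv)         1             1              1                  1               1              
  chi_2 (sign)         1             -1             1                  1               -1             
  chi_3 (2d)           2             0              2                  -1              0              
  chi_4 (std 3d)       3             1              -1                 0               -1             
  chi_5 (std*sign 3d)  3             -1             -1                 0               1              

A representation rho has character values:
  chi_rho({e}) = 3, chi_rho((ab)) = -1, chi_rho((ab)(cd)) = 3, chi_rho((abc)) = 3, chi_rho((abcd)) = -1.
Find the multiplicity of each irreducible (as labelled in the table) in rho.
Multiplicities: chi_1: 1, chi_2: 2, chi_3: 0, chi_4: 0, chi_5: 0.

Explanation: Use <chi_rho, chi> = (1/|G|) sum_C |C| * chi_rho(C) * conj(chi(C)) with |G| = 24 for each irreducible chi in the table:
  <chi_rho, chi_1> = (1/24)[1*(3)*conj(1) + 6*(-1)*conj(1) + 3*(3)*conj(1) + 8*(3)*conj(1) + 6*(-1)*conj(1)]
      = (1/24)[(3) + (-6) + (9) + (24) + (-6)] = 24/24 = 1
  <chi_rho, chi_2> = (1/24)[1*(3)*conj(1) + 6*(-1)*conj(-1) + 3*(3)*conj(1) + 8*(3)*conj(1) + 6*(-1)*conj(-1)]
      = (1/24)[(3) + (6) + (9) + (24) + (6)] = 48/24 = 2
  <chi_rho, chi_3> = (1/24)[1*(3)*conj(2) + 6*(-1)*conj(0) + 3*(3)*conj(2) + 8*(3)*conj(-1) + 6*(-1)*conj(0)]
      = (1/24)[(6) + (0) + (18) + (-24) + (0)] = 0/24 = 0
  <chi_rho, chi_4> = (1/24)[1*(3)*conj(3) + 6*(-1)*conj(1) + 3*(3)*conj(-1) + 8*(3)*conj(0) + 6*(-1)*conj(-1)]
      = (1/24)[(9) + (-6) + (-9) + (0) + (6)] = 0/24 = 0
  <chi_rho, chi_5> = (1/24)[1*(3)*conj(3) + 6*(-1)*conj(-1) + 3*(3)*conj(-1) + 8*(3)*conj(0) + 6*(-1)*conj(1)]
      = (1/24)[(9) + (6) + (-9) + (0) + (-6)] = 0/24 = 0
Dimension check: dim(rho) = sum (mult * dim) = 1*1 + 2*1 + 0*2 + 0*3 + 0*3 = 3 = chi_rho(e) = 3.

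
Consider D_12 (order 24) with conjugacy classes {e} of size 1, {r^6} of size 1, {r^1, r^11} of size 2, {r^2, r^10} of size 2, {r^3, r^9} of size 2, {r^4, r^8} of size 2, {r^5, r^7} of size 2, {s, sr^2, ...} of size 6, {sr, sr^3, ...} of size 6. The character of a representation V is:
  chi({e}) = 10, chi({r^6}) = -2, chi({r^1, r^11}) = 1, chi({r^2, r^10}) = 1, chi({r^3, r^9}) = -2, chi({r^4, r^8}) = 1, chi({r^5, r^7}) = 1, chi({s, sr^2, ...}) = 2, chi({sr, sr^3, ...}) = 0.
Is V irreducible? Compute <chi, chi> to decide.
Not irreducible (reducible): <chi, chi> = 6 > 1.

Working: <chi, chi> = (1/|G|) sum_C |C| * |chi(C)|^2 = (1/24)[1*|10|^2 + 1*|-2|^2 + 2*|1|^2 + 2*|1|^2 + 2*|-2|^2 + 2*|1|^2 + 2*|1|^2 + 6*|2|^2 + 6*|0|^2]
  = (1/24)[(100) + (4) + (2) + (2) + (8) + (2) + (2) + (24) + (0)] = 144/24 = 6.
A character is irreducible iff <chi, chi> = 1, so this representation is reducible.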